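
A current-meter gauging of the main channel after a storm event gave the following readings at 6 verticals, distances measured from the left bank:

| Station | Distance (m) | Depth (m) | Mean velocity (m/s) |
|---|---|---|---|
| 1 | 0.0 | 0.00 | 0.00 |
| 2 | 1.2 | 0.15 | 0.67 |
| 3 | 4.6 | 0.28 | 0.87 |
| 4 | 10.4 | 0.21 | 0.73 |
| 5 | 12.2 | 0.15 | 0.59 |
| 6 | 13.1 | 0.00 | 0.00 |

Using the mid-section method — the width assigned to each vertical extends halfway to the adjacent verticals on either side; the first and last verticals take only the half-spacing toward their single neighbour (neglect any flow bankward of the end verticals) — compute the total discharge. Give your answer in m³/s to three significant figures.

w_2 = (4.6 − 0.0)/2 = 2.3 m; q_2 = 0.67 × 0.15 × 2.3 = 0.2312 m³/s
w_3 = (10.4 − 1.2)/2 = 4.6 m; q_3 = 0.87 × 0.28 × 4.6 = 1.121 m³/s
w_4 = (12.2 − 4.6)/2 = 3.8 m; q_4 = 0.73 × 0.21 × 3.8 = 0.5825 m³/s
w_5 = (13.1 − 10.4)/2 = 1.35 m; q_5 = 0.59 × 0.15 × 1.35 = 0.1195 m³/s
Stations 1, 6 contribute zero (depth or velocity is 0).
Q = Σ qᵢ = 2.054 m³/s

2.05 m³/s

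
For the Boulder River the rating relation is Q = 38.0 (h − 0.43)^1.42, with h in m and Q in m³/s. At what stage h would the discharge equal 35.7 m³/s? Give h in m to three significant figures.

1.39 m

h − h₀ = (Q/C)^(1/b) = (35.7/38.0)^(1/1.42) = 0.9570 m
h = 0.43 + 0.9570 = 1.387 m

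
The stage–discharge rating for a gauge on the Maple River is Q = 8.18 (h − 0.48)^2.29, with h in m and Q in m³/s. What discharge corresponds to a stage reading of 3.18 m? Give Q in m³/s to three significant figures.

79.5 m³/s

Q = 8.18 × (3.18 − 0.48)^2.29 = 8.18 × 2.7^2.29 = 79.54 m³/s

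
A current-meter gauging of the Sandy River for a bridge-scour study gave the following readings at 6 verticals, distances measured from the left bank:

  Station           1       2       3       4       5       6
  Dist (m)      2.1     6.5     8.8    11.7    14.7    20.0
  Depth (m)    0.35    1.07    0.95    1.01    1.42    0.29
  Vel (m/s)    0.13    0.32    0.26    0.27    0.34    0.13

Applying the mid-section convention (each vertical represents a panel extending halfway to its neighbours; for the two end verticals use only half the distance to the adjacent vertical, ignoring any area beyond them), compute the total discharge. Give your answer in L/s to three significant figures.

4800 L/s

w_1 = (6.5 − 2.1)/2 = 2.2 m; q_1 = 0.13 × 0.35 × 2.2 = 0.1001 m³/s
w_2 = (8.8 − 2.1)/2 = 3.35 m; q_2 = 0.32 × 1.07 × 3.35 = 1.147 m³/s
w_3 = (11.7 − 6.5)/2 = 2.6 m; q_3 = 0.26 × 0.95 × 2.6 = 0.6422 m³/s
w_4 = (14.7 − 8.8)/2 = 2.95 m; q_4 = 0.27 × 1.01 × 2.95 = 0.8045 m³/s
w_5 = (20.0 − 11.7)/2 = 4.15 m; q_5 = 0.34 × 1.42 × 4.15 = 2.004 m³/s
w_6 = (20.0 − 14.7)/2 = 2.65 m; q_6 = 0.13 × 0.29 × 2.65 = 0.09991 m³/s
Q = Σ qᵢ = 4.797 m³/s
= 4.797 × 1000 = 4797 L/s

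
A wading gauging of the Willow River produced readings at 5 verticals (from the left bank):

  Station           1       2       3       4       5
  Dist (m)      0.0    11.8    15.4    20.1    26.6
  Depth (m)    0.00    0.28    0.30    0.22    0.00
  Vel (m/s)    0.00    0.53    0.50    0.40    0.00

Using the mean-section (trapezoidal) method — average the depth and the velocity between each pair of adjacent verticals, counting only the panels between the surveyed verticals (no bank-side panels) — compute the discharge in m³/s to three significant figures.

1.67 m³/s

Panel 1-2: Δb = 11.8 m, d̄ = (0.00+0.28)/2 = 0.14, v̄ = (0.00+0.53)/2 = 0.265 → q = 11.8×0.14×0.265 = 0.4378 m³/s
Panel 2-3: Δb = 3.6 m, d̄ = (0.28+0.30)/2 = 0.29, v̄ = (0.53+0.50)/2 = 0.515 → q = 3.6×0.29×0.515 = 0.5377 m³/s
Panel 3-4: Δb = 4.7 m, d̄ = (0.30+0.22)/2 = 0.26, v̄ = (0.50+0.40)/2 = 0.45 → q = 4.7×0.26×0.45 = 0.5499 m³/s
Panel 4-5: Δb = 6.5 m, d̄ = (0.22+0.00)/2 = 0.11, v̄ = (0.40+0.00)/2 = 0.2 → q = 6.5×0.11×0.2 = 0.1430 m³/s
Q = Σ q = 1.668 m³/s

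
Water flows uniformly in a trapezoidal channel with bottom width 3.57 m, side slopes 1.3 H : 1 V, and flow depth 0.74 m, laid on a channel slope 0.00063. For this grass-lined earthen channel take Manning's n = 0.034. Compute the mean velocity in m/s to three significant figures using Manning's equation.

A = (b + z·y)·y = (3.57 + 1.3×0.74)×0.74 = 3.354 m²
P = b + 2y√(1+z²) = 3.57 + 2×0.74×√(1+1.3²) = 5.997 m
R = A/P = 3.354/5.997 = 0.5592 m
Q = (1/n)·A·R^(2/3)·S^(1/2) = (1/0.034) × 3.354 × 0.5592^(2/3) × 0.00063^(1/2) = 1.680 m³/s
V = Q/A = 1.680/3.354 = 0.5011 m/s

0.501 m/s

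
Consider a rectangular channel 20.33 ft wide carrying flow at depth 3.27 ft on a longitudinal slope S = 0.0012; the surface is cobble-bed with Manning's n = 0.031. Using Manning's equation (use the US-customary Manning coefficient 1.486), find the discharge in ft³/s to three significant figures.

202 ft³/s

A = b·y = 20.33 × 3.27 = 66.48 ft²
P = b + 2y = 20.33 + 2×3.27 = 26.87 ft
R = A/P = 66.48/26.87 = 2.474 ft
Q = (1.486/n)·A·R^(2/3)·S^(1/2) = (1.486/0.031) × 66.48 × 2.474^(2/3) × 0.0012^(1/2) = 201.9 ft³/s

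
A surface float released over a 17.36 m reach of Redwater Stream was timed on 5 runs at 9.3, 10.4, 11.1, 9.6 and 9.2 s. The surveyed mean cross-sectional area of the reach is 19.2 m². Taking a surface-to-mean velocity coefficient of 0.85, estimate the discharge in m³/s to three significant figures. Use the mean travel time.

28.6 m³/s

t̄ = (9.3 + 10.4 + 11.1 + 9.6 + 9.2) / 5 = 9.92 s
v_surface = L / t̄ = 17.36 / 9.92 = 1.750 m/s
v_mean = 0.85 × 1.750 = 1.488 m/s
Q = A × v_mean = 19.2 × 1.488 = 28.56 m³/s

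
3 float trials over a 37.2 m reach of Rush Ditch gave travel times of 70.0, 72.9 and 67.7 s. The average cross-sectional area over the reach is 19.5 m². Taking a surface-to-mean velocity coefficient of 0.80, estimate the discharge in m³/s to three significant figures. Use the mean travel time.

8.27 m³/s

t̄ = (70.0 + 72.9 + 67.7) / 3 = 70.2 s
v_surface = L / t̄ = 37.2 / 70.2 = 0.5299 m/s
v_mean = 0.80 × 0.5299 = 0.4239 m/s
Q = A × v_mean = 19.5 × 0.4239 = 8.267 m³/s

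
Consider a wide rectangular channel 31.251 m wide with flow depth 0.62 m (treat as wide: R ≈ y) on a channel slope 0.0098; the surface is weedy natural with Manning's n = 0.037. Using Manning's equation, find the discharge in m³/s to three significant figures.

A = b·y = 31.251 × 0.62 = 19.38 m²
Wide channel: R ≈ y = 0.62 m
Q = (1/n)·A·R^(2/3)·S^(1/2) = (1/0.037) × 19.38 × 0.6200^(2/3) × 0.0098^(1/2) = 37.69 m³/s

37.7 m³/s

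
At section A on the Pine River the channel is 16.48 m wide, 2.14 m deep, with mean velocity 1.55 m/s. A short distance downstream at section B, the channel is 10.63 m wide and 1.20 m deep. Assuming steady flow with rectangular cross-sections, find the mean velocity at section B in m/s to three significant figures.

Q = A₁V₁ = (16.48×2.14) × 1.55 = 54.66 m³/s
A₂ = 10.63 × 1.20 = 12.76 m²
V₂ = Q/A₂ = 54.66/12.76 = 4.285 m/s

4.29 m/s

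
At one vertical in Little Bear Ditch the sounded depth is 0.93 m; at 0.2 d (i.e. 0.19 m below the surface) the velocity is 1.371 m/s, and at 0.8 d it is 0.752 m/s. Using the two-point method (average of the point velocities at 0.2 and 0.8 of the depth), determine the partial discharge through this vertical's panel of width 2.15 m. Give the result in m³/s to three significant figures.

v̄ = (1.371 + 0.752) / 2 = 1.062 m/s
q = v̄ × d × w = 1.062 × 0.93 × 2.15 = 2.122 m³/s

2.12 m³/s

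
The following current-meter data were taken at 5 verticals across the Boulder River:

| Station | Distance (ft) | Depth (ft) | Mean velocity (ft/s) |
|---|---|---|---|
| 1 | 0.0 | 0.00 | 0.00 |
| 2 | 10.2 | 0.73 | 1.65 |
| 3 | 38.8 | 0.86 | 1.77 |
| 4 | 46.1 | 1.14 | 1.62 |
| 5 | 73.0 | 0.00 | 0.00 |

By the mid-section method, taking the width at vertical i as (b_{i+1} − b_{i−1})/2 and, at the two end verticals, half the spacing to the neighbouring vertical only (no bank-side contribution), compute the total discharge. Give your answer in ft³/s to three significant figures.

w_2 = (38.8 − 0.0)/2 = 19.4 ft; q_2 = 1.65 × 0.73 × 19.4 = 23.37 ft³/s
w_3 = (46.1 − 10.2)/2 = 17.95 ft; q_3 = 1.77 × 0.86 × 17.95 = 27.32 ft³/s
w_4 = (73.0 − 38.8)/2 = 17.1 ft; q_4 = 1.62 × 1.14 × 17.1 = 31.58 ft³/s
Stations 1, 5 contribute zero (depth or velocity is 0).
Q = Σ qᵢ = 82.27 ft³/s

82.3 ft³/s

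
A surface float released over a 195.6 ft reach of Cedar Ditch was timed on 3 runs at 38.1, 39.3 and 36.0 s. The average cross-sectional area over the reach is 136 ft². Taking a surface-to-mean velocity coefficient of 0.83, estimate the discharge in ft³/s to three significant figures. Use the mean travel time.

t̄ = (38.1 + 39.3 + 36.0) / 3 = 37.8 s
v_surface = L / t̄ = 195.6 / 37.8 = 5.175 ft/s
v_mean = 0.83 × 5.175 = 4.295 ft/s
Q = A × v_mean = 136 × 4.295 = 584.1 ft³/s

584 ft³/s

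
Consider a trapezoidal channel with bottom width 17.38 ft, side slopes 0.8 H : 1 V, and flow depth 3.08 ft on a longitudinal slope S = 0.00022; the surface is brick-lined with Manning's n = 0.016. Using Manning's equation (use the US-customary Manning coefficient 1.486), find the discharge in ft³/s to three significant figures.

152 ft³/s

A = (b + z·y)·y = (17.38 + 0.8×3.08)×3.08 = 61.12 ft²
P = b + 2y√(1+z²) = 17.38 + 2×3.08×√(1+0.8²) = 25.27 ft
R = A/P = 61.12/25.27 = 2.419 ft
Q = (1.486/n)·A·R^(2/3)·S^(1/2) = (1.486/0.016) × 61.12 × 2.419^(2/3) × 0.00022^(1/2) = 151.7 ft³/s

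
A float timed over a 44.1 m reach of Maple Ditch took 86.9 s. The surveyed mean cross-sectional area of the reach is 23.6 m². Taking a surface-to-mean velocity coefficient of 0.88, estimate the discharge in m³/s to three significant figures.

10.5 m³/s

v_surface = L / t̄ = 44.1 / 86.9 = 0.5075 m/s
v_mean = 0.88 × 0.5075 = 0.4466 m/s
Q = A × v_mean = 23.6 × 0.4466 = 10.54 m³/s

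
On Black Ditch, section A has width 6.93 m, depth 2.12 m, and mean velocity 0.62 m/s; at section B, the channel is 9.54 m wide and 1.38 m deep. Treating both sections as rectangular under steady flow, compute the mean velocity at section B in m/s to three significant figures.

0.692 m/s

Q = A₁V₁ = (6.93×2.12) × 0.62 = 9.109 m³/s
A₂ = 9.54 × 1.38 = 13.17 m²
V₂ = Q/A₂ = 9.109/13.17 = 0.6919 m/s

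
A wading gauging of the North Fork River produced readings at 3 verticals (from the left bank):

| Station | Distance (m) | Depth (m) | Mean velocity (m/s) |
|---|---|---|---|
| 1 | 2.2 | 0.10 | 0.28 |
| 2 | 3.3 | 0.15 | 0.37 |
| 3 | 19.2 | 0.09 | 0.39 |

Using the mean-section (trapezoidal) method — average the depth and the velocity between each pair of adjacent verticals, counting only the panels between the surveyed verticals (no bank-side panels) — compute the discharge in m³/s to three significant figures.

Panel 1-2: Δb = 1.1 m, d̄ = (0.10+0.15)/2 = 0.125, v̄ = (0.28+0.37)/2 = 0.325 → q = 1.1×0.125×0.325 = 0.04469 m³/s
Panel 2-3: Δb = 15.9 m, d̄ = (0.15+0.09)/2 = 0.12, v̄ = (0.37+0.39)/2 = 0.38 → q = 15.9×0.12×0.38 = 0.7250 m³/s
Q = Σ q = 0.7697 m³/s

0.770 m³/s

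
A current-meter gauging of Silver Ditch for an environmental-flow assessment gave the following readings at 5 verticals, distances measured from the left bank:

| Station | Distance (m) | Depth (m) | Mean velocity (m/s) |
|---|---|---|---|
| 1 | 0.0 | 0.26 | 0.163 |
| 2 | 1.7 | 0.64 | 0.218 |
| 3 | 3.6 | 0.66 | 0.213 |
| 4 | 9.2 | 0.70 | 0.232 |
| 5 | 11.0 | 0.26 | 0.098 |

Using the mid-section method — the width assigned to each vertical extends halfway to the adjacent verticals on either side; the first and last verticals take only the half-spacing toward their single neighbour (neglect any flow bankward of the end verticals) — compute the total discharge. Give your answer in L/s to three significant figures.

w_1 = (1.7 − 0.0)/2 = 0.85 m; q_1 = 0.163 × 0.26 × 0.85 = 0.03602 m³/s
w_2 = (3.6 − 0.0)/2 = 1.8 m; q_2 = 0.218 × 0.64 × 1.8 = 0.2511 m³/s
w_3 = (9.2 − 1.7)/2 = 3.75 m; q_3 = 0.213 × 0.66 × 3.75 = 0.5272 m³/s
w_4 = (11.0 − 3.6)/2 = 3.7 m; q_4 = 0.232 × 0.70 × 3.7 = 0.6009 m³/s
w_5 = (11.0 − 9.2)/2 = 0.9 m; q_5 = 0.098 × 0.26 × 0.9 = 0.02293 m³/s
Q = Σ qᵢ = 1.438 m³/s
= 1.438 × 1000 = 1438 L/s

1440 L/s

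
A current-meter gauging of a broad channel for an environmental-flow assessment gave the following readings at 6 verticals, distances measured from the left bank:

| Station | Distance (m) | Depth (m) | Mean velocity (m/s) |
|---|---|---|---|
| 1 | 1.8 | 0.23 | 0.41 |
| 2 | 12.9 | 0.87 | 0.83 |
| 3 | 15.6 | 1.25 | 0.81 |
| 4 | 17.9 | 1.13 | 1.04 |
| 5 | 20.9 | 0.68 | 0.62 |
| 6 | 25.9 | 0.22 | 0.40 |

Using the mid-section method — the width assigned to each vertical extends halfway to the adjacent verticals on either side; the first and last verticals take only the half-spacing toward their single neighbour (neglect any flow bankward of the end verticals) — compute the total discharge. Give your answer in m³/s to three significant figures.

w_1 = (12.9 − 1.8)/2 = 5.55 m; q_1 = 0.41 × 0.23 × 5.55 = 0.5234 m³/s
w_2 = (15.6 − 1.8)/2 = 6.9 m; q_2 = 0.83 × 0.87 × 6.9 = 4.982 m³/s
w_3 = (17.9 − 12.9)/2 = 2.5 m; q_3 = 0.81 × 1.25 × 2.5 = 2.531 m³/s
w_4 = (20.9 − 15.6)/2 = 2.65 m; q_4 = 1.04 × 1.13 × 2.65 = 3.114 m³/s
w_5 = (25.9 − 17.9)/2 = 4 m; q_5 = 0.62 × 0.68 × 4 = 1.686 m³/s
w_6 = (25.9 − 20.9)/2 = 2.5 m; q_6 = 0.40 × 0.22 × 2.5 = 0.2200 m³/s
Q = Σ qᵢ = 13.06 m³/s

13.1 m³/s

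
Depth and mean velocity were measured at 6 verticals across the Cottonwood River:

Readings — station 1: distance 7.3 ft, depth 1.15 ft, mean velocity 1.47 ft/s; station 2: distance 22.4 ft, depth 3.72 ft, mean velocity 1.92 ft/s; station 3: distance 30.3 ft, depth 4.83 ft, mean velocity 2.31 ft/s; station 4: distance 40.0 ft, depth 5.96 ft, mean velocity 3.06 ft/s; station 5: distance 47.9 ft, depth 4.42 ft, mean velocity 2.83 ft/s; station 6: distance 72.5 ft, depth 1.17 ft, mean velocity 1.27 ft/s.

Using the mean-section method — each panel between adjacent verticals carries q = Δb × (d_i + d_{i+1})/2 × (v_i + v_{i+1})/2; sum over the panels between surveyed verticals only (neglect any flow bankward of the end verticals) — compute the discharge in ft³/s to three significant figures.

Panel 1-2: Δb = 15.1 ft, d̄ = (1.15+3.72)/2 = 2.435, v̄ = (1.47+1.92)/2 = 1.695 → q = 15.1×2.435×1.695 = 62.32 ft³/s
Panel 2-3: Δb = 7.9 ft, d̄ = (3.72+4.83)/2 = 4.275, v̄ = (1.92+2.31)/2 = 2.115 → q = 7.9×4.275×2.115 = 71.43 ft³/s
Panel 3-4: Δb = 9.7 ft, d̄ = (4.83+5.96)/2 = 5.395, v̄ = (2.31+3.06)/2 = 2.685 → q = 9.7×5.395×2.685 = 140.5 ft³/s
Panel 4-5: Δb = 7.9 ft, d̄ = (5.96+4.42)/2 = 5.19, v̄ = (3.06+2.83)/2 = 2.945 → q = 7.9×5.19×2.945 = 120.7 ft³/s
Panel 5-6: Δb = 24.6 ft, d̄ = (4.42+1.17)/2 = 2.795, v̄ = (2.83+1.27)/2 = 2.05 → q = 24.6×2.795×2.05 = 141.0 ft³/s
Q = Σ q = 536.0 ft³/s

536 ft³/s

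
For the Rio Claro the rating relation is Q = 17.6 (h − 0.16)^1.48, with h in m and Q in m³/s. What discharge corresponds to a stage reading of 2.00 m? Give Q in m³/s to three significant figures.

Q = 17.6 × (2.00 − 0.16)^1.48 = 17.6 × 1.84^1.48 = 43.40 m³/s

43.4 m³/s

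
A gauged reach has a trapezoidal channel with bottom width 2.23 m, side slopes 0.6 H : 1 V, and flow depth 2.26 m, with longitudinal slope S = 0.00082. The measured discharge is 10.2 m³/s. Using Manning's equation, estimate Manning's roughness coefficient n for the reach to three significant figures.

0.0240

A = (b + z·y)·y = (2.23 + 0.6×2.26)×2.26 = 8.104 m²
P = b + 2y√(1+z²) = 2.23 + 2×2.26×√(1+0.6²) = 7.501 m
R = A/P = 8.104/7.501 = 1.080 m
n = (1/Q)·A·R^(2/3)·S^(1/2) = (1/10.2) × 8.104 × 1.053 × 0.02864 = 0.02396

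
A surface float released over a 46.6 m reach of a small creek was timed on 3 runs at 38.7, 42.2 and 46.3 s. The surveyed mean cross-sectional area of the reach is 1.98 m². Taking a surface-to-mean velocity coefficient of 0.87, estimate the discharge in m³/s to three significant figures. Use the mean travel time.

t̄ = (38.7 + 42.2 + 46.3) / 3 = 42.4 s
v_surface = L / t̄ = 46.6 / 42.4 = 1.099 m/s
v_mean = 0.87 × 1.099 = 0.9562 m/s
Q = A × v_mean = 1.98 × 0.9562 = 1.893 m³/s

1.89 m³/s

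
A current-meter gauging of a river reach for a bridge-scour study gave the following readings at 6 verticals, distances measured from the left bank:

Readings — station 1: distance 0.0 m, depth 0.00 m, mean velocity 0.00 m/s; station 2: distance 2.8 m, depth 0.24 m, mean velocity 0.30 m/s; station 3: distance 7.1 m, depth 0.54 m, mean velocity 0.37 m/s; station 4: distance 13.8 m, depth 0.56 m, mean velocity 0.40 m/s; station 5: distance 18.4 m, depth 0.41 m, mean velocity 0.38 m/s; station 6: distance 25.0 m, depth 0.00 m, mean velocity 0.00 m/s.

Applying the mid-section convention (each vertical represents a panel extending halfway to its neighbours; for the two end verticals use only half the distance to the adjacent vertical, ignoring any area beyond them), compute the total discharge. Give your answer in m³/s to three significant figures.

3.49 m³/s

w_2 = (7.1 − 0.0)/2 = 3.55 m; q_2 = 0.30 × 0.24 × 3.55 = 0.2556 m³/s
w_3 = (13.8 − 2.8)/2 = 5.5 m; q_3 = 0.37 × 0.54 × 5.5 = 1.099 m³/s
w_4 = (18.4 − 7.1)/2 = 5.65 m; q_4 = 0.40 × 0.56 × 5.65 = 1.266 m³/s
w_5 = (25.0 − 13.8)/2 = 5.6 m; q_5 = 0.38 × 0.41 × 5.6 = 0.8725 m³/s
Stations 1, 6 contribute zero (depth or velocity is 0).
Q = Σ qᵢ = 3.493 m³/s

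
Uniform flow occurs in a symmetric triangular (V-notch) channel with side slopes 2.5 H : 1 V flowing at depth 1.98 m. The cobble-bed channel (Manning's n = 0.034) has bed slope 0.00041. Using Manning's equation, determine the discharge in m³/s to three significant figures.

5.52 m³/s

A = z·y² = 2.5×1.98² = 9.801 m²
P = 2y√(1+z²) = 2×1.98×√(1+2.5²) = 10.66 m
R = A/P = 9.801/10.66 = 0.9192 m
Q = (1/n)·A·R^(2/3)·S^(1/2) = (1/0.034) × 9.801 × 0.9192^(2/3) × 0.00041^(1/2) = 5.518 m³/s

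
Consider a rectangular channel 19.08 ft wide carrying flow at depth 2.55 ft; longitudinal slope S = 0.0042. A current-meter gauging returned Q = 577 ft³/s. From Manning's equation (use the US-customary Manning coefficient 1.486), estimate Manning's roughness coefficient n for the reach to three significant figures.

A = b·y = 19.08 × 2.55 = 48.65 ft²
P = b + 2y = 19.08 + 2×2.55 = 24.18 ft
R = A/P = 48.65/24.18 = 2.012 ft
n = (1.486/Q)·A·R^(2/3)·S^(1/2) = (1.486/577) × 48.65 × 1.594 × 0.06481 = 0.01294

0.0129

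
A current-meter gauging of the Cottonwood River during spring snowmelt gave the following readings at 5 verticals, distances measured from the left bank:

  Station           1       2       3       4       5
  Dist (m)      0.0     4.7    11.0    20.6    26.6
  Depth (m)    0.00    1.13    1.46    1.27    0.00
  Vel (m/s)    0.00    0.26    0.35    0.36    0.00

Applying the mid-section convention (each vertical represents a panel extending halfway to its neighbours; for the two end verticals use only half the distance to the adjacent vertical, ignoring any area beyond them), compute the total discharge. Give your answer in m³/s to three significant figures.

w_2 = (11.0 − 0.0)/2 = 5.5 m; q_2 = 0.26 × 1.13 × 5.5 = 1.616 m³/s
w_3 = (20.6 − 4.7)/2 = 7.95 m; q_3 = 0.35 × 1.46 × 7.95 = 4.062 m³/s
w_4 = (26.6 − 11.0)/2 = 7.8 m; q_4 = 0.36 × 1.27 × 7.8 = 3.566 m³/s
Stations 1, 5 contribute zero (depth or velocity is 0).
Q = Σ qᵢ = 9.245 m³/s

9.24 m³/s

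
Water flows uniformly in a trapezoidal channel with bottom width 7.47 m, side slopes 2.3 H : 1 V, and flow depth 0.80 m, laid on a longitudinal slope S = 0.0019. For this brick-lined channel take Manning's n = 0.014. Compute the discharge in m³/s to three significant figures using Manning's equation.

A = (b + z·y)·y = (7.47 + 2.3×0.80)×0.80 = 7.448 m²
P = b + 2y√(1+z²) = 7.47 + 2×0.80×√(1+2.3²) = 11.48 m
R = A/P = 7.448/11.48 = 0.6486 m
Q = (1/n)·A·R^(2/3)·S^(1/2) = (1/0.014) × 7.448 × 0.6486^(2/3) × 0.0019^(1/2) = 17.38 m³/s

17.4 m³/s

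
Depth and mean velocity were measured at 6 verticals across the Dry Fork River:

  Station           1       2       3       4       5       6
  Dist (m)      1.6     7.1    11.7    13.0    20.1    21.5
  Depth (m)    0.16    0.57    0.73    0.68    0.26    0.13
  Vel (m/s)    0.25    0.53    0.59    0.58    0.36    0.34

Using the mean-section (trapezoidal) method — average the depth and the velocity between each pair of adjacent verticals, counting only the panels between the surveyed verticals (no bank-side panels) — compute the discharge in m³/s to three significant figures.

Panel 1-2: Δb = 5.5 m, d̄ = (0.16+0.57)/2 = 0.365, v̄ = (0.25+0.53)/2 = 0.39 → q = 5.5×0.365×0.39 = 0.7829 m³/s
Panel 2-3: Δb = 4.6 m, d̄ = (0.57+0.73)/2 = 0.65, v̄ = (0.53+0.59)/2 = 0.56 → q = 4.6×0.65×0.56 = 1.674 m³/s
Panel 3-4: Δb = 1.3 m, d̄ = (0.73+0.68)/2 = 0.705, v̄ = (0.59+0.58)/2 = 0.585 → q = 1.3×0.705×0.585 = 0.5362 m³/s
Panel 4-5: Δb = 7.1 m, d̄ = (0.68+0.26)/2 = 0.47, v̄ = (0.58+0.36)/2 = 0.47 → q = 7.1×0.47×0.47 = 1.568 m³/s
Panel 5-6: Δb = 1.4 m, d̄ = (0.26+0.13)/2 = 0.195, v̄ = (0.36+0.34)/2 = 0.35 → q = 1.4×0.195×0.35 = 0.09555 m³/s
Q = Σ q = 4.657 m³/s

4.66 m³/s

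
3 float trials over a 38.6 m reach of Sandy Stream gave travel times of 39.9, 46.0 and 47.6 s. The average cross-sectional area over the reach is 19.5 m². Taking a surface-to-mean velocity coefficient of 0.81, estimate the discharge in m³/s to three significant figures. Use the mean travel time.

13.7 m³/s

t̄ = (39.9 + 46.0 + 47.6) / 3 = 44.5 s
v_surface = L / t̄ = 38.6 / 44.5 = 0.8674 m/s
v_mean = 0.81 × 0.8674 = 0.7026 m/s
Q = A × v_mean = 19.5 × 0.7026 = 13.70 m³/s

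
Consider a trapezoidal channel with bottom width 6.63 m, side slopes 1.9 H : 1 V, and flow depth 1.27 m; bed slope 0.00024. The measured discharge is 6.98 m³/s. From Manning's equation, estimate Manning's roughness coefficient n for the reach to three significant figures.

0.0246

A = (b + z·y)·y = (6.63 + 1.9×1.27)×1.27 = 11.48 m²
P = b + 2y√(1+z²) = 6.63 + 2×1.27×√(1+1.9²) = 12.08 m
R = A/P = 11.48/12.08 = 0.9504 m
n = (1/Q)·A·R^(2/3)·S^(1/2) = (1/6.98) × 11.48 × 0.9667 × 0.01549 = 0.02464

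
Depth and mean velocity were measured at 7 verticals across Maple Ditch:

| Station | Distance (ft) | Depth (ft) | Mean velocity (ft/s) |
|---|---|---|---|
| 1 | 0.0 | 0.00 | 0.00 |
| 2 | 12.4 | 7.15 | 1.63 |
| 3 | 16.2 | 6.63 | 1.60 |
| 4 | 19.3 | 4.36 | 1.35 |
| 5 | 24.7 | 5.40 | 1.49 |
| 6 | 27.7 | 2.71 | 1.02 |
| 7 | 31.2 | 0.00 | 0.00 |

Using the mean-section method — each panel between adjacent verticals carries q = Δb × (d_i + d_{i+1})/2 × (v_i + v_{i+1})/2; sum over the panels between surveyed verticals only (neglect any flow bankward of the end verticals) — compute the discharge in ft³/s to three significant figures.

159 ft³/s

Panel 1-2: Δb = 12.4 ft, d̄ = (0.00+7.15)/2 = 3.575, v̄ = (0.00+1.63)/2 = 0.815 → q = 12.4×3.575×0.815 = 36.13 ft³/s
Panel 2-3: Δb = 3.8 ft, d̄ = (7.15+6.63)/2 = 6.89, v̄ = (1.63+1.60)/2 = 1.615 → q = 3.8×6.89×1.615 = 42.28 ft³/s
Panel 3-4: Δb = 3.1 ft, d̄ = (6.63+4.36)/2 = 5.495, v̄ = (1.60+1.35)/2 = 1.475 → q = 3.1×5.495×1.475 = 25.13 ft³/s
Panel 4-5: Δb = 5.4 ft, d̄ = (4.36+5.40)/2 = 4.88, v̄ = (1.35+1.49)/2 = 1.42 → q = 5.4×4.88×1.42 = 37.42 ft³/s
Panel 5-6: Δb = 3 ft, d̄ = (5.40+2.71)/2 = 4.055, v̄ = (1.49+1.02)/2 = 1.255 → q = 3×4.055×1.255 = 15.27 ft³/s
Panel 6-7: Δb = 3.5 ft, d̄ = (2.71+0.00)/2 = 1.355, v̄ = (1.02+0.00)/2 = 0.51 → q = 3.5×1.355×0.51 = 2.419 ft³/s
Q = Σ q = 158.6 ft³/s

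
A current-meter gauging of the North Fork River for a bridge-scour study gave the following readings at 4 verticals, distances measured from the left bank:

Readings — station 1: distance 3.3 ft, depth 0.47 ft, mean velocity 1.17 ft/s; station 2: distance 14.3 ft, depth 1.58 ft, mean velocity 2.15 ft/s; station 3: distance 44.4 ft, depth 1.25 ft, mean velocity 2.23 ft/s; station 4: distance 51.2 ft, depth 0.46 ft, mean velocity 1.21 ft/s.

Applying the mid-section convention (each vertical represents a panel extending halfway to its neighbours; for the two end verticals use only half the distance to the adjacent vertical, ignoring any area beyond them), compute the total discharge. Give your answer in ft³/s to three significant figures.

w_1 = (14.3 − 3.3)/2 = 5.5 ft; q_1 = 1.17 × 0.47 × 5.5 = 3.024 ft³/s
w_2 = (44.4 − 3.3)/2 = 20.55 ft; q_2 = 2.15 × 1.58 × 20.55 = 69.81 ft³/s
w_3 = (51.2 − 14.3)/2 = 18.45 ft; q_3 = 2.23 × 1.25 × 18.45 = 51.43 ft³/s
w_4 = (51.2 − 44.4)/2 = 3.4 ft; q_4 = 1.21 × 0.46 × 3.4 = 1.892 ft³/s
Q = Σ qᵢ = 126.2 ft³/s

126 ft³/s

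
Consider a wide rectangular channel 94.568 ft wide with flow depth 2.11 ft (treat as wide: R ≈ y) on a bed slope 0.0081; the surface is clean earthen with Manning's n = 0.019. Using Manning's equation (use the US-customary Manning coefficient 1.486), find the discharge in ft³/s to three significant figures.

A = b·y = 94.568 × 2.11 = 199.5 ft²
Wide channel: R ≈ y = 2.11 ft
Q = (1.486/n)·A·R^(2/3)·S^(1/2) = (1.486/0.019) × 199.5 × 2.110^(2/3) × 0.0081^(1/2) = 2311 ft³/s

2310 ft³/s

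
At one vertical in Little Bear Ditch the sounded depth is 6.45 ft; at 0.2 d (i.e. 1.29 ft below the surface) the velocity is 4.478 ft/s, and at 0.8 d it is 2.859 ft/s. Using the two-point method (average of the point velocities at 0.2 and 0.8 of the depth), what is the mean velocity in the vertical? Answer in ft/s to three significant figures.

3.67 ft/s

v̄ = (4.478 + 2.859) / 2 = 3.669 ft/s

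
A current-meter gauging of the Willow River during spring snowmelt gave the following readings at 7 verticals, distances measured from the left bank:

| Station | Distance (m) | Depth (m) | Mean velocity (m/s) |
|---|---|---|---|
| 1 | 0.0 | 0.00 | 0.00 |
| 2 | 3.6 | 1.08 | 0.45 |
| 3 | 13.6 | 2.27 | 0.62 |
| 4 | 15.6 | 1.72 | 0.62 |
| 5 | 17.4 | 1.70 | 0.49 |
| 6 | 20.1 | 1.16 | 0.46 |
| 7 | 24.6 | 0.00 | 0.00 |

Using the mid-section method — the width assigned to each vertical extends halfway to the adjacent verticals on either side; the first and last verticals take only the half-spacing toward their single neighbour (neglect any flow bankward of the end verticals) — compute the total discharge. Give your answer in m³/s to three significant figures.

w_2 = (13.6 − 0.0)/2 = 6.8 m; q_2 = 0.45 × 1.08 × 6.8 = 3.305 m³/s
w_3 = (15.6 − 3.6)/2 = 6 m; q_3 = 0.62 × 2.27 × 6 = 8.444 m³/s
w_4 = (17.4 − 13.6)/2 = 1.9 m; q_4 = 0.62 × 1.72 × 1.9 = 2.026 m³/s
w_5 = (20.1 − 15.6)/2 = 2.25 m; q_5 = 0.49 × 1.70 × 2.25 = 1.874 m³/s
w_6 = (24.6 − 17.4)/2 = 3.6 m; q_6 = 0.46 × 1.16 × 3.6 = 1.921 m³/s
Stations 1, 7 contribute zero (depth or velocity is 0).
Q = Σ qᵢ = 17.57 m³/s

17.6 m³/s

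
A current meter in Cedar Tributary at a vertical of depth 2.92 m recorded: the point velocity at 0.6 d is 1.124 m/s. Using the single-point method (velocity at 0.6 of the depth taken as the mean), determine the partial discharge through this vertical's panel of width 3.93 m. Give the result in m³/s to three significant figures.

v̄ = v₀.₆ = 1.124 m/s
q = v̄ × d × w = 1.124 × 2.92 × 3.93 = 12.90 m³/s

12.9 m³/s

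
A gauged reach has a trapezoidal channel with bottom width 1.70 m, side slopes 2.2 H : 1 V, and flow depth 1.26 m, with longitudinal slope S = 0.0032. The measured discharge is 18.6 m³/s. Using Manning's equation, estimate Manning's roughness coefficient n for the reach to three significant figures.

A = (b + z·y)·y = (1.70 + 2.2×1.26)×1.26 = 5.635 m²
P = b + 2y√(1+z²) = 1.70 + 2×1.26×√(1+2.2²) = 7.790 m
R = A/P = 5.635/7.790 = 0.7233 m
n = (1/Q)·A·R^(2/3)·S^(1/2) = (1/18.6) × 5.635 × 0.8058 × 0.05657 = 0.01381

0.0138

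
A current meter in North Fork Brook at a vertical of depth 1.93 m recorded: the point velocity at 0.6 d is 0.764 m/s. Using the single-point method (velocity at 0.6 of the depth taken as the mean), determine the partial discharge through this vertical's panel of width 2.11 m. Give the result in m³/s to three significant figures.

v̄ = v₀.₆ = 0.764 m/s
q = v̄ × d × w = 0.7640 × 1.93 × 2.11 = 3.111 m³/s

3.11 m³/s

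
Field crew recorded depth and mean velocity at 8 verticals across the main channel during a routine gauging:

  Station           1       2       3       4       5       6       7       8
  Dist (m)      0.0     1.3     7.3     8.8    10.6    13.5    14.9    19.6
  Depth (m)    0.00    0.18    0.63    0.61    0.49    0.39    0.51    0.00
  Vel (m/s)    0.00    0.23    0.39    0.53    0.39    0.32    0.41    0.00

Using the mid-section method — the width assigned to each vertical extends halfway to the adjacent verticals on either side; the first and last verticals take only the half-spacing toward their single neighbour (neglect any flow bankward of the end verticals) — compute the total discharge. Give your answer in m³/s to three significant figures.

w_2 = (7.3 − 0.0)/2 = 3.65 m; q_2 = 0.23 × 0.18 × 3.65 = 0.1511 m³/s
w_3 = (8.8 − 1.3)/2 = 3.75 m; q_3 = 0.39 × 0.63 × 3.75 = 0.9214 m³/s
w_4 = (10.6 − 7.3)/2 = 1.65 m; q_4 = 0.53 × 0.61 × 1.65 = 0.5334 m³/s
w_5 = (13.5 − 8.8)/2 = 2.35 m; q_5 = 0.39 × 0.49 × 2.35 = 0.4491 m³/s
w_6 = (14.9 − 10.6)/2 = 2.15 m; q_6 = 0.32 × 0.39 × 2.15 = 0.2683 m³/s
w_7 = (19.6 − 13.5)/2 = 3.05 m; q_7 = 0.41 × 0.51 × 3.05 = 0.6378 m³/s
Stations 1, 8 contribute zero (depth or velocity is 0).
Q = Σ qᵢ = 2.961 m³/s

2.96 m³/s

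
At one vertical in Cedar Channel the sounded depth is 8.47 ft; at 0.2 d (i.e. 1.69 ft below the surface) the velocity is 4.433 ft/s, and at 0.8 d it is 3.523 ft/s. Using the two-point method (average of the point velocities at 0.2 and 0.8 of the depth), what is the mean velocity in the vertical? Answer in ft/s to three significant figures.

v̄ = (4.433 + 3.523) / 2 = 3.978 ft/s

3.98 ft/s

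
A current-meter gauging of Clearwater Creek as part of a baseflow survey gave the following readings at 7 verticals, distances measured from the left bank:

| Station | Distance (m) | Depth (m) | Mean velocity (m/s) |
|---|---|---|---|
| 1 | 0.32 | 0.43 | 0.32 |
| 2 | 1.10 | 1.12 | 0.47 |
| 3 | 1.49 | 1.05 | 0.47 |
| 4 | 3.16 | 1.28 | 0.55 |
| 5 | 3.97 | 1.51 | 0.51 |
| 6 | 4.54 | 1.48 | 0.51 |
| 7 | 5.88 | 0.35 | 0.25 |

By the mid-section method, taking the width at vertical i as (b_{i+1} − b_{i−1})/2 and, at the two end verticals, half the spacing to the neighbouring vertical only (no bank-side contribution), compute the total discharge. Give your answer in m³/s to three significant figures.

w_1 = (1.10 − 0.32)/2 = 0.39 m; q_1 = 0.32 × 0.43 × 0.39 = 0.05366 m³/s
w_2 = (1.49 − 0.32)/2 = 0.585 m; q_2 = 0.47 × 1.12 × 0.585 = 0.3079 m³/s
w_3 = (3.16 − 1.10)/2 = 1.03 m; q_3 = 0.47 × 1.05 × 1.03 = 0.5083 m³/s
w_4 = (3.97 − 1.49)/2 = 1.24 m; q_4 = 0.55 × 1.28 × 1.24 = 0.8730 m³/s
w_5 = (4.54 − 3.16)/2 = 0.69 m; q_5 = 0.51 × 1.51 × 0.69 = 0.5314 m³/s
w_6 = (5.88 − 3.97)/2 = 0.955 m; q_6 = 0.51 × 1.48 × 0.955 = 0.7208 m³/s
w_7 = (5.88 − 4.54)/2 = 0.67 m; q_7 = 0.25 × 0.35 × 0.67 = 0.05863 m³/s
Q = Σ qᵢ = 3.054 m³/s

3.05 m³/s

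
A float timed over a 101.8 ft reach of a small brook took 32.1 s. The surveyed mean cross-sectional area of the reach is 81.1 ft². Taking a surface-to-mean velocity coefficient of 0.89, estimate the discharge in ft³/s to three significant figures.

229 ft³/s

v_surface = L / t̄ = 101.8 / 32.1 = 3.171 ft/s
v_mean = 0.89 × 3.171 = 2.822 ft/s
Q = A × v_mean = 81.1 × 2.822 = 228.9 ft³/s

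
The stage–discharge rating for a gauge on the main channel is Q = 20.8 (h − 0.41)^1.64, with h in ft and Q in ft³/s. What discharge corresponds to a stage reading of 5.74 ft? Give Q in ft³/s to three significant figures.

Q = 20.8 × (5.74 − 0.41)^1.64 = 20.8 × 5.33^1.64 = 323.5 ft³/s

324 ft³/s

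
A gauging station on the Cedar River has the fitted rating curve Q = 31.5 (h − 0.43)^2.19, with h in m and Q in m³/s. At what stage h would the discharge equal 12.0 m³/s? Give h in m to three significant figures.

h − h₀ = (Q/C)^(1/b) = (12.0/31.5)^(1/2.19) = 0.6436 m
h = 0.43 + 0.6436 = 1.074 m

1.07 m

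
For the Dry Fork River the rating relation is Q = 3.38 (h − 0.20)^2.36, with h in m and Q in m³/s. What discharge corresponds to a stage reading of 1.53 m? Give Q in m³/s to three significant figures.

Q = 3.38 × (1.53 − 0.20)^2.36 = 3.38 × 1.33^2.36 = 6.625 m³/s

6.63 m³/s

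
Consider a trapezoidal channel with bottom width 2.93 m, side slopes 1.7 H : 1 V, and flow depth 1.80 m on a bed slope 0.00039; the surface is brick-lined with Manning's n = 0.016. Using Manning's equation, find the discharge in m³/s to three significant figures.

A = (b + z·y)·y = (2.93 + 1.7×1.80)×1.80 = 10.78 m²
P = b + 2y√(1+z²) = 2.93 + 2×1.80×√(1+1.7²) = 10.03 m
R = A/P = 10.78/10.03 = 1.075 m
Q = (1/n)·A·R^(2/3)·S^(1/2) = (1/0.016) × 10.78 × 1.075^(2/3) × 0.00039^(1/2) = 13.96 m³/s

14.0 m³/s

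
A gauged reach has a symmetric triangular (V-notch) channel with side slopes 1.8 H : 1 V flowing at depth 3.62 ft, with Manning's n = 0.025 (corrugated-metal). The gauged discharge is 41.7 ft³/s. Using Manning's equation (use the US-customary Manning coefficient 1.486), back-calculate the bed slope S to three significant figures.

A = z·y² = 1.8×3.62² = 23.59 ft²
P = 2y√(1+z²) = 2×3.62×√(1+1.8²) = 14.91 ft
R = A/P = 23.59/14.91 = 1.582 ft
S = (Q·n / (1.486·A·R^(2/3)))² = (41.7×0.025 / (1.486×23.59×1.358))² = 0.0004798

0.000480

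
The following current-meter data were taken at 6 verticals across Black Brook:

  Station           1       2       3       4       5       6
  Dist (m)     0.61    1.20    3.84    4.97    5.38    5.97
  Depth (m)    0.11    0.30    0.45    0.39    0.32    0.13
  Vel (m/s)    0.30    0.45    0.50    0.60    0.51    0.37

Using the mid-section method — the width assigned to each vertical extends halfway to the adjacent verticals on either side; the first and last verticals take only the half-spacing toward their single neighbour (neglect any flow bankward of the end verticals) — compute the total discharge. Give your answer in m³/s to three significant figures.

0.928 m³/s

w_1 = (1.20 − 0.61)/2 = 0.295 m; q_1 = 0.30 × 0.11 × 0.295 = 0.009735 m³/s
w_2 = (3.84 − 0.61)/2 = 1.615 m; q_2 = 0.45 × 0.30 × 1.615 = 0.2180 m³/s
w_3 = (4.97 − 1.20)/2 = 1.885 m; q_3 = 0.50 × 0.45 × 1.885 = 0.4241 m³/s
w_4 = (5.38 − 3.84)/2 = 0.77 m; q_4 = 0.60 × 0.39 × 0.77 = 0.1802 m³/s
w_5 = (5.97 − 4.97)/2 = 0.5 m; q_5 = 0.51 × 0.32 × 0.5 = 0.08160 m³/s
w_6 = (5.97 − 5.38)/2 = 0.295 m; q_6 = 0.37 × 0.13 × 0.295 = 0.01419 m³/s
Q = Σ qᵢ = 0.9279 m³/s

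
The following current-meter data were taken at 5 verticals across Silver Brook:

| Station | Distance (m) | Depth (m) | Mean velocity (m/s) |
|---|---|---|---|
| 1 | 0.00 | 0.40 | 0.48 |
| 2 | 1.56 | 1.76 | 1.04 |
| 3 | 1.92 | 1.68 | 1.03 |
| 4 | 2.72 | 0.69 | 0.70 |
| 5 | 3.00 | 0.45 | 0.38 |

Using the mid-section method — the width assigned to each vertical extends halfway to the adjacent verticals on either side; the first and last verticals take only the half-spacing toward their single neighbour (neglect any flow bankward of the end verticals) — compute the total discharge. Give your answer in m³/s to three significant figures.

w_1 = (1.56 − 0.00)/2 = 0.78 m; q_1 = 0.48 × 0.40 × 0.78 = 0.1498 m³/s
w_2 = (1.92 − 0.00)/2 = 0.96 m; q_2 = 1.04 × 1.76 × 0.96 = 1.757 m³/s
w_3 = (2.72 − 1.56)/2 = 0.58 m; q_3 = 1.03 × 1.68 × 0.58 = 1.004 m³/s
w_4 = (3.00 − 1.92)/2 = 0.54 m; q_4 = 0.70 × 0.69 × 0.54 = 0.2608 m³/s
w_5 = (3.00 − 2.72)/2 = 0.14 m; q_5 = 0.38 × 0.45 × 0.14 = 0.02394 m³/s
Q = Σ qᵢ = 3.195 m³/s

3.20 m³/s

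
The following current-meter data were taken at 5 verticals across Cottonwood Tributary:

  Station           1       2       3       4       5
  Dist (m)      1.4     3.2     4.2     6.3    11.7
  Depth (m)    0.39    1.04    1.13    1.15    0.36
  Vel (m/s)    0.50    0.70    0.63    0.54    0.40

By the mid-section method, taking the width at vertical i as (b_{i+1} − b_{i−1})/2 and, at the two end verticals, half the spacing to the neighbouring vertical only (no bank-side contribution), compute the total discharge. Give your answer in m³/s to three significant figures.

w_1 = (3.2 − 1.4)/2 = 0.9 m; q_1 = 0.50 × 0.39 × 0.9 = 0.1755 m³/s
w_2 = (4.2 − 1.4)/2 = 1.4 m; q_2 = 0.70 × 1.04 × 1.4 = 1.019 m³/s
w_3 = (6.3 − 3.2)/2 = 1.55 m; q_3 = 0.63 × 1.13 × 1.55 = 1.103 m³/s
w_4 = (11.7 − 4.2)/2 = 3.75 m; q_4 = 0.54 × 1.15 × 3.75 = 2.329 m³/s
w_5 = (11.7 − 6.3)/2 = 2.7 m; q_5 = 0.40 × 0.36 × 2.7 = 0.3888 m³/s
Q = Σ qᵢ = 5.016 m³/s

5.02 m³/s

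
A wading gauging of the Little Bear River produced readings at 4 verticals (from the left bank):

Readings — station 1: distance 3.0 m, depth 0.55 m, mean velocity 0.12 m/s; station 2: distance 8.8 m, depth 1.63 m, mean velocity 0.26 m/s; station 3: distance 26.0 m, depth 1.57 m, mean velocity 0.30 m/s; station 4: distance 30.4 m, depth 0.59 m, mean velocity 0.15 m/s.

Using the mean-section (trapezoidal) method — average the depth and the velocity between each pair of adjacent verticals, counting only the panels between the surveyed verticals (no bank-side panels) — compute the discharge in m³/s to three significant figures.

Panel 1-2: Δb = 5.8 m, d̄ = (0.55+1.63)/2 = 1.09, v̄ = (0.12+0.26)/2 = 0.19 → q = 5.8×1.09×0.19 = 1.201 m³/s
Panel 2-3: Δb = 17.2 m, d̄ = (1.63+1.57)/2 = 1.6, v̄ = (0.26+0.30)/2 = 0.28 → q = 17.2×1.6×0.28 = 7.706 m³/s
Panel 3-4: Δb = 4.4 m, d̄ = (1.57+0.59)/2 = 1.08, v̄ = (0.30+0.15)/2 = 0.225 → q = 4.4×1.08×0.225 = 1.069 m³/s
Q = Σ q = 9.976 m³/s

9.98 m³/s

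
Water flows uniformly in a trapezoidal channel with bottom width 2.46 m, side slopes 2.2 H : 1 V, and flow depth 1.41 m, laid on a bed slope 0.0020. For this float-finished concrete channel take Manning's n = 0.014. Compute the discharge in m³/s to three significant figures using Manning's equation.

22.4 m³/s

A = (b + z·y)·y = (2.46 + 2.2×1.41)×1.41 = 7.842 m²
P = b + 2y√(1+z²) = 2.46 + 2×1.41×√(1+2.2²) = 9.275 m
R = A/P = 7.842/9.275 = 0.8456 m
Q = (1/n)·A·R^(2/3)·S^(1/2) = (1/0.014) × 7.842 × 0.8456^(2/3) × 0.0020^(1/2) = 22.40 m³/s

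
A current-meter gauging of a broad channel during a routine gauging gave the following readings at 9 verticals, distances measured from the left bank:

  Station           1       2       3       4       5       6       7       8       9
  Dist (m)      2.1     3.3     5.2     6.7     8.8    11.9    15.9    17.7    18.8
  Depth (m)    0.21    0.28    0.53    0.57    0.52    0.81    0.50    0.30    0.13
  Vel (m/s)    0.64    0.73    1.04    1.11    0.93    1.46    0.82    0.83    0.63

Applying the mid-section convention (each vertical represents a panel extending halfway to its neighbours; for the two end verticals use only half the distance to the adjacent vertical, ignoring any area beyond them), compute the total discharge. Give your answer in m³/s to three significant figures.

9.52 m³/s

w_1 = (3.3 − 2.1)/2 = 0.6 m; q_1 = 0.64 × 0.21 × 0.6 = 0.08064 m³/s
w_2 = (5.2 − 2.1)/2 = 1.55 m; q_2 = 0.73 × 0.28 × 1.55 = 0.3168 m³/s
w_3 = (6.7 − 3.3)/2 = 1.7 m; q_3 = 1.04 × 0.53 × 1.7 = 0.9370 m³/s
w_4 = (8.8 − 5.2)/2 = 1.8 m; q_4 = 1.11 × 0.57 × 1.8 = 1.139 m³/s
w_5 = (11.9 − 6.7)/2 = 2.6 m; q_5 = 0.93 × 0.52 × 2.6 = 1.257 m³/s
w_6 = (15.9 − 8.8)/2 = 3.55 m; q_6 = 1.46 × 0.81 × 3.55 = 4.198 m³/s
w_7 = (17.7 − 11.9)/2 = 2.9 m; q_7 = 0.82 × 0.50 × 2.9 = 1.189 m³/s
w_8 = (18.8 − 15.9)/2 = 1.45 m; q_8 = 0.83 × 0.30 × 1.45 = 0.3611 m³/s
w_9 = (18.8 − 17.7)/2 = 0.55 m; q_9 = 0.63 × 0.13 × 0.55 = 0.04505 m³/s
Q = Σ qᵢ = 9.524 m³/s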